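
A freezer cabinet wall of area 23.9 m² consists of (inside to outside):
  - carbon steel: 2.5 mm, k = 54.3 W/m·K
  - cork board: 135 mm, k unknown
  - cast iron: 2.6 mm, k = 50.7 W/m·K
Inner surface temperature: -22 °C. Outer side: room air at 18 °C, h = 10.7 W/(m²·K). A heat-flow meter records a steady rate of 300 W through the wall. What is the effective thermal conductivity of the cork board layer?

k ≈ 0.0436 W/(m·K)

Series thermal resistances:
R_carbon steel = L/(kA) = 0.0025/(54.3×23.9) = 1.926×10^-6 K/W
R_cast iron = L/(kA) = 0.0026/(50.7×23.9) = 2.146×10^-6 K/W
R_outer film = 1/(h_o·A) = 1/(10.7×23.9) = 0.00391 K/W
Sum of known resistances R_other = 0.003914 K/W
Total R = ΔT/Q = 40/300 = 0.1333 K/W
R_cork board = R_total − R_other = 0.1294 K/W
k = L/(R·A) = 0.135/(0.1294×23.9)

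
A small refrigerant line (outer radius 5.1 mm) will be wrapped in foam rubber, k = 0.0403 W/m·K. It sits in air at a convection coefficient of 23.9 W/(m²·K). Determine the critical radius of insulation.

r_cr ≈ 1.69 mm

For a cylinder r_cr = k/h = 0.0403/23.9
r_cr = 1.69 mm; since the bare radius (5.1 mm) is above r_cr, any added insulation will reduce heat loss.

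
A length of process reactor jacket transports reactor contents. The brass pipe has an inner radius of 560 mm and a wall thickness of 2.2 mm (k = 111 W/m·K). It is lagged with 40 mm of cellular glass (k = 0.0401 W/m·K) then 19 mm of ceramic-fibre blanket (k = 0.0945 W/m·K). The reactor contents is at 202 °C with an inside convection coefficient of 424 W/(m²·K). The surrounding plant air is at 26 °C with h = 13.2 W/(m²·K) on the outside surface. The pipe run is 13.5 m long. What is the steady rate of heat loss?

Per-layer cylindrical resistances, series-summed:
R_inner film = 1/(h_i·2πr₁L) = 1/(424×2π×0.56×13.5) = 4.965×10^-5 K/W
R_brass pipe wall = ln(562.2/560)/(2π×111×13.5) = 4.164×10^-7 K/W
R_cellular glass = ln(602.2/562.2)/(2π×0.0401×13.5) = 0.02021 K/W
R_ceramic-fibre blanket = ln(621.2/602.2)/(2π×0.0945×13.5) = 0.003875 K/W
R_outer film = 1/(h_o·2πr_oL) = 1/(13.2×2π×0.6212×13.5) = 0.001438 K/W
R_total = 0.02557 K/W
Q = ΔT/R_total = 176/0.02557

Q ≈ 6880 W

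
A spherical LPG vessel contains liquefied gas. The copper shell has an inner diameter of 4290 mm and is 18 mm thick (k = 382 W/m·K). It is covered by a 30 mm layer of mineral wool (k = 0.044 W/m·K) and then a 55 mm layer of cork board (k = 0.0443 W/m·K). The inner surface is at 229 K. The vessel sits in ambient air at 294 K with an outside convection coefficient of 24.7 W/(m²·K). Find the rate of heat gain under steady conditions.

Spherical conduction: R = (1/r_in − 1/r_out)/(4πk) per layer; series-sum.
R_copper shell = (1/2.145 − 1/2.163)/(4π×382) = 8.082×10^-7 K/W
R_mineral wool = (1/2.163 − 1/2.193)/(4π×0.044) = 0.01144 K/W
R_cork board = (1/2.193 − 1/2.248)/(4π×0.0443) = 0.02004 K/W
R_outer film = 1/(h·4πr_o²) = 1/(24.7×4π×2.248²) = 6.375×10^-4 K/W
R_total = 0.03212 K/W
Q = ΔT/R_total = 65/0.03212

Q ≈ 2020 W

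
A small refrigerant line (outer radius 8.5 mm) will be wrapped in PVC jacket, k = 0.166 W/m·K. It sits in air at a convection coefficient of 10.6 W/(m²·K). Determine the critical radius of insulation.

r_cr ≈ 15.7 mm

For a cylinder r_cr = k/h = 0.166/10.6
r_cr = 15.7 mm; since the bare radius (8.5 mm) is below r_cr, adding a thin layer of insulation will *increase* heat loss.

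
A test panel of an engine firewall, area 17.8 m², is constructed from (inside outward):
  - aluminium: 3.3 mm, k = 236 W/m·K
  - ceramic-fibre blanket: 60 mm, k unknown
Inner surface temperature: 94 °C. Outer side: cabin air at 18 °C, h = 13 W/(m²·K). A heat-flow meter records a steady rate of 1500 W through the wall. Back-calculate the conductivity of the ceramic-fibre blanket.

k ≈ 0.0727 W/(m·K)

Series thermal resistances:
R_aluminium = L/(kA) = 0.0033/(236×17.8) = 7.856×10^-7 K/W
R_outer film = 1/(h_o·A) = 1/(13×17.8) = 0.004322 K/W
Sum of known resistances R_other = 0.004322 K/W
Total R = ΔT/Q = 76/1500 = 0.05067 K/W
R_ceramic-fibre blanket = R_total − R_other = 0.04634 K/W
k = L/(R·A) = 0.06/(0.04634×17.8)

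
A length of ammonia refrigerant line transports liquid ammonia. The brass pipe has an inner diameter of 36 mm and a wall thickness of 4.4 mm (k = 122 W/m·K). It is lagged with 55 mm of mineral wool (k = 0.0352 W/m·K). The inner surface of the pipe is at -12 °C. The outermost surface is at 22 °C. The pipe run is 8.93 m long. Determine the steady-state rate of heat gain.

Q ≈ 54.2 W

Per-layer cylindrical resistances, series-summed:
R_brass pipe wall = ln(22.4/18)/(2π×122×8.93) = 3.195×10^-5 K/W
R_mineral wool = ln(77.4/22.4)/(2π×0.0352×8.93) = 0.6278 K/W
R_total = 0.6278 K/W
Q = ΔT/R_total = 34/0.6278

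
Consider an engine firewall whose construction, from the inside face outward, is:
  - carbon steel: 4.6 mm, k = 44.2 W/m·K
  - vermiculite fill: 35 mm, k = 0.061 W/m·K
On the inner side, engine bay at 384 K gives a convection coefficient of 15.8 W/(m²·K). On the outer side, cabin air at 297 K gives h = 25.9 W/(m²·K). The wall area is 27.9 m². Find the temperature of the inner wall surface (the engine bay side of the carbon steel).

T ≈ 376 K

Using the resistance-network approach (series):
R_inner film = 1/(h_i·A) = 1/(15.8×27.9) = 0.002268 K/W
R_carbon steel = L/(kA) = 0.0046/(44.2×27.9) = 3.73×10^-6 K/W
R_vermiculite fill = L/(kA) = 0.035/(0.061×27.9) = 0.02057 K/W
R_outer film = 1/(h_o·A) = 1/(25.9×27.9) = 0.001384 K/W
R_total = 0.02422 K/W;  Q = ΔT/R_total = 87/0.02422 = 3592 W
T_interface = T_inner − Q·ΣR(inner→interface) = 384 − 3590×0.002268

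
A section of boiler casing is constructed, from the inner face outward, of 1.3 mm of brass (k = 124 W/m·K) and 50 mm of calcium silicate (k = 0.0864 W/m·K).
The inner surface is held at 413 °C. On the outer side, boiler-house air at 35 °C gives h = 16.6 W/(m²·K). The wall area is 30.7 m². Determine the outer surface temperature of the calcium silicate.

T ≈ 70.6 °C

Treating each layer as a thermal resistance in series:
R_brass = L/(kA) = 0.0013/(124×30.7) = 3.415×10^-7 K/W
R_calcium silicate = L/(kA) = 0.05/(0.0864×30.7) = 0.01885 K/W
R_outer film = 1/(h_o·A) = 1/(16.6×30.7) = 0.001962 K/W
R_total = 0.02081 K/W;  Q = ΔT/R_total = 378/0.02081 = 18160 W
T_interface = T_inner − Q·ΣR(inner→interface) = 413 − 18200×0.01885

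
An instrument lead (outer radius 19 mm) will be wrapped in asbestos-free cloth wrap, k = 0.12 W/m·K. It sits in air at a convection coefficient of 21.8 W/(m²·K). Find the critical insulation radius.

r_cr ≈ 5.5 mm

For a cylinder r_cr = k/h = 0.12/21.8
r_cr = 5.5 mm; since the bare radius (19 mm) is above r_cr, any added insulation will reduce heat loss.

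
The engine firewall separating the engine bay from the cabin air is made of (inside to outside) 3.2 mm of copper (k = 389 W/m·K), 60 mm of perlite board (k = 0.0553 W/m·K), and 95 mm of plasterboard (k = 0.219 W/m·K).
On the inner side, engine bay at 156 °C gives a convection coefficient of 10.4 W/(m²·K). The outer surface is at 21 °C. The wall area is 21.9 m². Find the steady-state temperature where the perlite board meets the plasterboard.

Treating each layer as a thermal resistance in series:
R_inner film = 1/(h_i·A) = 1/(10.4×21.9) = 0.004391 K/W
R_copper = L/(kA) = 0.0032/(389×21.9) = 3.756×10^-7 K/W
R_perlite board = L/(kA) = 0.06/(0.0553×21.9) = 0.04954 K/W
R_plasterboard = L/(kA) = 0.095/(0.219×21.9) = 0.01981 K/W
R_total = 0.07374 K/W;  Q = ΔT/R_total = 135/0.07374 = 1831 W
T_interface = T_inner − Q·ΣR(inner→interface) = 156 − 1830×0.05393

T ≈ 57.3 °C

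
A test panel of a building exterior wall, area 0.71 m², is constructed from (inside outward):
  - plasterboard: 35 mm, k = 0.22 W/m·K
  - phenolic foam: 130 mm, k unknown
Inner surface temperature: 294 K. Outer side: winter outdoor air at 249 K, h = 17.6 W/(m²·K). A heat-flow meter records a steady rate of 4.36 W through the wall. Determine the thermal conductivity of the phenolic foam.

k ≈ 0.0183 W/(m·K)

Treating each layer as a thermal resistance in series:
R_plasterboard = L/(kA) = 0.035/(0.22×0.71) = 0.2241 K/W
R_outer film = 1/(h_o·A) = 1/(17.6×0.71) = 0.08003 K/W
Sum of known resistances R_other = 0.3041 K/W
Total R = ΔT/Q = 45/4.36 = 10.32 K/W
R_phenolic foam = R_total − R_other = 10.02 K/W
k = L/(R·A) = 0.13/(10.02×0.71)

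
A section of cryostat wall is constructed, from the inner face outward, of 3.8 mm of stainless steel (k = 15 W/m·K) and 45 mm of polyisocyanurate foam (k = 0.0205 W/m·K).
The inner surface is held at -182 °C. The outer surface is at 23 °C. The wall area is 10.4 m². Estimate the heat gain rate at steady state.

Treating each layer as a thermal resistance in series:
R_stainless steel = L/(kA) = 0.0038/(15×10.4) = 2.436×10^-5 K/W
R_polyisocyanurate foam = L/(kA) = 0.045/(0.0205×10.4) = 0.2111 K/W
R_total = 0.2111 K/W
Q = ΔT / R_total = 205 / 0.2111

Q ≈ 971 W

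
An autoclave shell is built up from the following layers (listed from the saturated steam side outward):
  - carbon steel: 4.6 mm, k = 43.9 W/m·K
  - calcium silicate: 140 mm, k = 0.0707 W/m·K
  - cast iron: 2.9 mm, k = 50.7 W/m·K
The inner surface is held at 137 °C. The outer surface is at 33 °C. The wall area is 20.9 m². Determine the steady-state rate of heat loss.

Q ≈ 1100 W

Using the resistance-network approach (series):
R_carbon steel = L/(kA) = 0.0046/(43.9×20.9) = 5.014×10^-6 K/W
R_calcium silicate = L/(kA) = 0.14/(0.0707×20.9) = 0.09475 K/W
R_cast iron = L/(kA) = 0.0029/(50.7×20.9) = 2.737×10^-6 K/W
R_total = 0.09475 K/W
Q = ΔT / R_total = 104 / 0.09475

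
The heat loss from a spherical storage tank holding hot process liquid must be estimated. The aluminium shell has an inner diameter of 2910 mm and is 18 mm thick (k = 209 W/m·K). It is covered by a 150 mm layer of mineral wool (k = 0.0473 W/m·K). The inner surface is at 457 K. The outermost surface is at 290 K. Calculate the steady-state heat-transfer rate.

Q ≈ 1580 W

Each spherical layer contributes R = (1/r_i − 1/r_o)/(4πk):
R_aluminium shell = (1/1.455 − 1/1.473)/(4π×209) = 3.198×10^-6 K/W
R_mineral wool = (1/1.473 − 1/1.623)/(4π×0.0473) = 0.1056 K/W
R_total = 0.1056 K/W
Q = ΔT/R_total = 167/0.1056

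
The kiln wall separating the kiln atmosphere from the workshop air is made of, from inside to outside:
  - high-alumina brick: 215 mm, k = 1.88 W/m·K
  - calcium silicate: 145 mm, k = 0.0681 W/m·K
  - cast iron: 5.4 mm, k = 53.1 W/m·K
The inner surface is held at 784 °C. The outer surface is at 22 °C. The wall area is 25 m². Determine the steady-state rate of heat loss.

Thermal resistances in series:
R_high-alumina brick = L/(kA) = 0.215/(1.88×25) = 0.004574 K/W
R_calcium silicate = L/(kA) = 0.145/(0.0681×25) = 0.08517 K/W
R_cast iron = L/(kA) = 0.0054/(53.1×25) = 4.068×10^-6 K/W
R_total = 0.08975 K/W
Q = ΔT / R_total = 762 / 0.08975

Q ≈ 8490 W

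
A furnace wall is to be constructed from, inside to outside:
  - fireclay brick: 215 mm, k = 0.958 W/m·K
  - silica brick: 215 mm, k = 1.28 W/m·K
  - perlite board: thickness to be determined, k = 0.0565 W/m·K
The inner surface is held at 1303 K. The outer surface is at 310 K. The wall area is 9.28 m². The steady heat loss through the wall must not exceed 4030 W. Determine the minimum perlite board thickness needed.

Series thermal resistances:
R_fireclay brick = L/(kA) = 0.215/(0.958×9.28) = 0.02418 K/W
R_silica brick = L/(kA) = 0.215/(1.28×9.28) = 0.0181 K/W
Sum of the known resistances R_other = 0.04228 K/W
Required total resistance R_tot = ΔT/Q_allow = 993/4030 = 0.2464 K/W
R_perlite board = R_tot − R_other = 0.2041 K/W
L = R·k·A = 0.2041×0.0565×9.28

L ≈ 107 mm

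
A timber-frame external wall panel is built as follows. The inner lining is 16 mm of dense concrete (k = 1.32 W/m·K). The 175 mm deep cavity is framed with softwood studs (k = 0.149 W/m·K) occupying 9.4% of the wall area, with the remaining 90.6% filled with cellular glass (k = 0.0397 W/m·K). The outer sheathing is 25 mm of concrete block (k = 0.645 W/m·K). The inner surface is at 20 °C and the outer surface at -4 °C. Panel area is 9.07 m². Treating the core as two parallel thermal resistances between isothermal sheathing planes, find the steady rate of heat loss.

Q ≈ 61.3 W

Sheathing layers in series; stud and cavity paths in parallel between them.
R_inner = 0.016/(1.32×9.07) = 0.001336 K/W
R_stud  = 0.175/(0.149×0.094×9.07) = 1.378 K/W
R_cav   = 0.175/(0.0397×0.906×9.07) = 0.5364 K/W
1/R_core = 1/R_stud + 1/R_cav → R_core = 0.3861 K/W
R_outer = 0.025/(0.645×9.07) = 0.004273 K/W
R_total = 0.3917 K/W
Q = ΔT/R_total = 24/0.3917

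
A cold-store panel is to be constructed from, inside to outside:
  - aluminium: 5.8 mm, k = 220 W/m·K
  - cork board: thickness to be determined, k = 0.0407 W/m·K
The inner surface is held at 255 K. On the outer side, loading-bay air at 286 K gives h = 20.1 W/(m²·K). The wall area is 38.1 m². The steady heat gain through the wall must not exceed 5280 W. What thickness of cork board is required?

Thermal resistances in series:
R_aluminium = L/(kA) = 0.0058/(220×38.1) = 6.92×10^-7 K/W
R_outer film = 1/(h_o·A) = 1/(20.1×38.1) = 0.001306 K/W
Sum of the known resistances R_other = 0.001306 K/W
Required total resistance R_tot = ΔT/Q_allow = 31/5280 = 0.005871 K/W
R_cork board = R_tot − R_other = 0.004565 K/W
L = R·k·A = 0.004565×0.0407×38.1

L ≈ 7.08 mm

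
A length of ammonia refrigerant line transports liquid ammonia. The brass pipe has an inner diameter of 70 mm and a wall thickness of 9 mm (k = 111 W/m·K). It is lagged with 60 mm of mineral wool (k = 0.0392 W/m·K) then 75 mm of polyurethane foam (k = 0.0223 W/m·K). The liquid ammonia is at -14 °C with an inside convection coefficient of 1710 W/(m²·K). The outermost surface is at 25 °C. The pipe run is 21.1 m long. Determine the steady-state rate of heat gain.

Cylindrical conduction, so R = ln(r₂/r₁)/(2πkL) per layer, in series:
R_inner film = 1/(h_i·2πr₁L) = 1/(1710×2π×0.035×21.1) = 1.26×10^-4 K/W
R_brass pipe wall = ln(44/35)/(2π×111×21.1) = 1.555×10^-5 K/W
R_mineral wool = ln(104/44)/(2π×0.0392×21.1) = 0.1655 K/W
R_polyurethane foam = ln(179/104)/(2π×0.0223×21.1) = 0.1837 K/W
R_total = 0.3493 K/W
Q = ΔT/R_total = 39/0.3493

Q ≈ 112 W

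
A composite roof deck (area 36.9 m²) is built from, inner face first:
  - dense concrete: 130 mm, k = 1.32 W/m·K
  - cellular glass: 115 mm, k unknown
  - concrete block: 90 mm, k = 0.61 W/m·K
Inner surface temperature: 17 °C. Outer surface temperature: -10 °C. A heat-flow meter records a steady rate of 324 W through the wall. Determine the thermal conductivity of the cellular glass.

k ≈ 0.0407 W/(m·K)

Model the wall as resistances in series:
R_dense concrete = L/(kA) = 0.13/(1.32×36.9) = 0.002669 K/W
R_concrete block = L/(kA) = 0.09/(0.61×36.9) = 0.003998 K/W
Sum of known resistances R_other = 0.006667 K/W
Total R = ΔT/Q = 27/324 = 0.08333 K/W
R_cellular glass = R_total − R_other = 0.07667 K/W
k = L/(R·A) = 0.115/(0.07667×36.9)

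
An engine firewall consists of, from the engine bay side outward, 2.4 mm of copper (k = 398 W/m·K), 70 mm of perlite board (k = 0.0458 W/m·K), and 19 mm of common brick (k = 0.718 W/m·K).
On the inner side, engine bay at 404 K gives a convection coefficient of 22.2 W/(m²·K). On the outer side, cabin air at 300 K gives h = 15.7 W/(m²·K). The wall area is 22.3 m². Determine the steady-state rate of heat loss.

Model the wall as resistances in series:
R_inner film = 1/(h_i·A) = 1/(22.2×22.3) = 0.00202 K/W
R_copper = L/(kA) = 0.0024/(398×22.3) = 2.704×10^-7 K/W
R_perlite board = L/(kA) = 0.07/(0.0458×22.3) = 0.06854 K/W
R_common brick = L/(kA) = 0.019/(0.718×22.3) = 0.001187 K/W
R_outer film = 1/(h_o·A) = 1/(15.7×22.3) = 0.002856 K/W
R_total = 0.0746 K/W
Q = ΔT / R_total = 104 / 0.0746

Q ≈ 1390 W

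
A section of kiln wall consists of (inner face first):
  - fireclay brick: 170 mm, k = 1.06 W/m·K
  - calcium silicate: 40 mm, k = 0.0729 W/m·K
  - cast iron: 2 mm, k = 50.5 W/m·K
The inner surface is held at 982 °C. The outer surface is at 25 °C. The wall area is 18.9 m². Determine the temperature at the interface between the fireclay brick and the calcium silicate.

T ≈ 766 °C

Treating each layer as a thermal resistance in series:
R_fireclay brick = L/(kA) = 0.17/(1.06×18.9) = 0.008486 K/W
R_calcium silicate = L/(kA) = 0.04/(0.0729×18.9) = 0.02903 K/W
R_cast iron = L/(kA) = 0.002/(50.5×18.9) = 2.095×10^-6 K/W
R_total = 0.03752 K/W;  Q = ΔT/R_total = 957/0.03752 = 25510 W
T_interface = T_inner − Q·ΣR(inner→interface) = 982 − 25500×0.008486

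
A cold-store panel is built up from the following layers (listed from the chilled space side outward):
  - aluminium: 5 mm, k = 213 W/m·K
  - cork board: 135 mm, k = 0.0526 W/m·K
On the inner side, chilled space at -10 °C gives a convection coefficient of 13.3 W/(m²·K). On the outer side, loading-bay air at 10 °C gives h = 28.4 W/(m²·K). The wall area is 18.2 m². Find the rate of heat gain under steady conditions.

Q ≈ 136 W

Series thermal resistances:
R_inner film = 1/(h_i·A) = 1/(13.3×18.2) = 0.004131 K/W
R_aluminium = L/(kA) = 0.005/(213×18.2) = 1.29×10^-6 K/W
R_cork board = L/(kA) = 0.135/(0.0526×18.2) = 0.141 K/W
R_outer film = 1/(h_o·A) = 1/(28.4×18.2) = 0.001935 K/W
R_total = 0.1471 K/W
Q = ΔT / R_total = 20 / 0.1471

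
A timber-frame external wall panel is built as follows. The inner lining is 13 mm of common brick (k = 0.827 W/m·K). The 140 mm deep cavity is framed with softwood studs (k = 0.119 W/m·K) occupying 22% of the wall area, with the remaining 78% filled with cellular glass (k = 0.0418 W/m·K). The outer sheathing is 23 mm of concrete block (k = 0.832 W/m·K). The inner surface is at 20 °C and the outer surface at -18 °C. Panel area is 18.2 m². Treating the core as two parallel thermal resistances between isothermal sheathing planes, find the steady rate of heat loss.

Sheathing layers in series; stud and cavity paths in parallel between them.
R_inner = 0.013/(0.827×18.2) = 8.637×10^-4 K/W
R_stud  = 0.14/(0.119×0.22×18.2) = 0.2938 K/W
R_cav   = 0.14/(0.0418×0.78×18.2) = 0.2359 K/W
1/R_core = 1/R_stud + 1/R_cav → R_core = 0.1309 K/W
R_outer = 0.023/(0.832×18.2) = 0.001519 K/W
R_total = 0.1332 K/W
Q = ΔT/R_total = 38/0.1332

Q ≈ 285 W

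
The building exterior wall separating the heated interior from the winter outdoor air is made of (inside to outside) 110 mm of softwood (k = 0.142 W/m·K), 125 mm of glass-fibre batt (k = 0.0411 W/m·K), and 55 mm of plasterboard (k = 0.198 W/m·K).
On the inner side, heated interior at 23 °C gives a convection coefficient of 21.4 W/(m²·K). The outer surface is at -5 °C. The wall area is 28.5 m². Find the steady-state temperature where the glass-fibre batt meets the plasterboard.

T ≈ -3.12 °C

Thermal resistances in series:
R_inner film = 1/(h_i·A) = 1/(21.4×28.5) = 0.00164 K/W
R_softwood = L/(kA) = 0.11/(0.142×28.5) = 0.02718 K/W
R_glass-fibre batt = L/(kA) = 0.125/(0.0411×28.5) = 0.1067 K/W
R_plasterboard = L/(kA) = 0.055/(0.198×28.5) = 0.009747 K/W
R_total = 0.1453 K/W;  Q = ΔT/R_total = 28/0.1453 = 192.7 W
T_interface = T_inner − Q·ΣR(inner→interface) = 23 − 193×0.1355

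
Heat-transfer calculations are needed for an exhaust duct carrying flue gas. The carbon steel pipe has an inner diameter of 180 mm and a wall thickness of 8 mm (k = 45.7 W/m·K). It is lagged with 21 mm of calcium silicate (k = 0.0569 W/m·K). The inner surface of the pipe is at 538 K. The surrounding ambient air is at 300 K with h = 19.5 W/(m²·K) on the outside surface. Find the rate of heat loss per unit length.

For a radial system each layer contributes R = ln(r_out/r_in)/(2πkL); films add R = 1/(hA).
R_carbon steel pipe wall = ln(98/90)/(2π×45.7×1) = 2.966×10^-4 K/W
R_calcium silicate = ln(119/98)/(2π×0.0569×1) = 0.5431 K/W
R_outer film = 1/(h_o·2πr_oL) = 1/(19.5×2π×0.119×1) = 0.06859 K/W
R_total = 0.612 K/W
Q = ΔT/R_total = 238/0.612

q′ ≈ 389 W/m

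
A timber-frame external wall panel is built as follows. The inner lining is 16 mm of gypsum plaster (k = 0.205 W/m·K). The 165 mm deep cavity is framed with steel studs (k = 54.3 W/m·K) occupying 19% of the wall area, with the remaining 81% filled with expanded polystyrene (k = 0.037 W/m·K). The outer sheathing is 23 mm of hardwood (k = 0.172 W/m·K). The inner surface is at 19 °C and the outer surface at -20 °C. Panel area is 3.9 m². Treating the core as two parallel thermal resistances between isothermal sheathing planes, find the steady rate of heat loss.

Q ≈ 668 W

Sheathing layers in series; stud and cavity paths in parallel between them.
R_inner = 0.016/(0.205×3.9) = 0.02001 K/W
R_stud  = 0.165/(54.3×0.19×3.9) = 0.004101 K/W
R_cav   = 0.165/(0.037×0.81×3.9) = 1.412 K/W
1/R_core = 1/R_stud + 1/R_cav → R_core = 0.004089 K/W
R_outer = 0.023/(0.172×3.9) = 0.03429 K/W
R_total = 0.05839 K/W
Q = ΔT/R_total = 39/0.05839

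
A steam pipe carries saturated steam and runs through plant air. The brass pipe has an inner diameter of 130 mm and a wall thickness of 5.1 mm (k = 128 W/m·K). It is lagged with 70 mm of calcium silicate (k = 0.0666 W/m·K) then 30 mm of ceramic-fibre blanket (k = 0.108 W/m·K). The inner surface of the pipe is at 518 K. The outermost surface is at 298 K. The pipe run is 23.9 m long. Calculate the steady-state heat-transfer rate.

Q ≈ 2710 W

For a radial system each layer contributes R = ln(r_out/r_in)/(2πkL); films add R = 1/(hA).
R_brass pipe wall = ln(70.1/65)/(2π×128×23.9) = 3.93×10^-6 K/W
R_calcium silicate = ln(140.1/70.1)/(2π×0.0666×23.9) = 0.06924 K/W
R_ceramic-fibre blanket = ln(170.1/140.1)/(2π×0.108×23.9) = 0.01196 K/W
R_total = 0.0812 K/W
Q = ΔT/R_total = 220/0.0812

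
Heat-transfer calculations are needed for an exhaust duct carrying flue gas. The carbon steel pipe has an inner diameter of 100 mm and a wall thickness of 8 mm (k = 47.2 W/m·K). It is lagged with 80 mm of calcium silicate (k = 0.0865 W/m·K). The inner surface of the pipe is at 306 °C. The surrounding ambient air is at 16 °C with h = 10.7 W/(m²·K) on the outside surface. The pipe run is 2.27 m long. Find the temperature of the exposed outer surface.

For a radial system each layer contributes R = ln(r_out/r_in)/(2πkL); films add R = 1/(hA).
R_carbon steel pipe wall = ln(58/50)/(2π×47.2×2.27) = 2.205×10^-4 K/W
R_calcium silicate = ln(138/58)/(2π×0.0865×2.27) = 0.7026 K/W
R_outer film = 1/(h_o·2πr_oL) = 1/(10.7×2π×0.138×2.27) = 0.04748 K/W
R_total = 0.7503 K/W
Q = ΔT/R_total = 290/0.7503
Q = 387 W
T_interface = T_inner − Q·ΣR(inner→interface) = 306 − 387×0.7028

T ≈ 34.4 °C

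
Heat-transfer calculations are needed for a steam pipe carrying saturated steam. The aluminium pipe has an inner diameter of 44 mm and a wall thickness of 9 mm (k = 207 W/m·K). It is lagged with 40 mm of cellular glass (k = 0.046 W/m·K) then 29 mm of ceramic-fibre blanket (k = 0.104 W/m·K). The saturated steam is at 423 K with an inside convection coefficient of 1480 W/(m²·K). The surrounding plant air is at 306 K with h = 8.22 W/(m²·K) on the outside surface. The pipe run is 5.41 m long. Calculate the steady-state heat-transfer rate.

Per-layer cylindrical resistances, series-summed:
R_inner film = 1/(h_i·2πr₁L) = 1/(1480×2π×0.022×5.41) = 9.035×10^-4 K/W
R_aluminium pipe wall = ln(31/22)/(2π×207×5.41) = 4.874×10^-5 K/W
R_cellular glass = ln(71/31)/(2π×0.046×5.41) = 0.53 K/W
R_ceramic-fibre blanket = ln(100/71)/(2π×0.104×5.41) = 0.09688 K/W
R_outer film = 1/(h_o·2πr_oL) = 1/(8.22×2π×0.1×5.41) = 0.03579 K/W
R_total = 0.6636 K/W
Q = ΔT/R_total = 117/0.6636

Q ≈ 176 W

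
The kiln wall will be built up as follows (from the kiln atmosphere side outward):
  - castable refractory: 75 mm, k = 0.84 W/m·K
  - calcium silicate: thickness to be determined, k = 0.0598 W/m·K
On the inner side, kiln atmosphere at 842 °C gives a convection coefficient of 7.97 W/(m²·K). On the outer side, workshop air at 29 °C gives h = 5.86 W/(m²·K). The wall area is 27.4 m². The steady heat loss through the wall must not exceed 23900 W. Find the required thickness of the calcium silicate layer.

L ≈ 32.7 mm

Treating each layer as a thermal resistance in series:
R_inner film = 1/(h_i·A) = 1/(7.97×27.4) = 0.004579 K/W
R_castable refractory = L/(kA) = 0.075/(0.84×27.4) = 0.003259 K/W
R_outer film = 1/(h_o·A) = 1/(5.86×27.4) = 0.006228 K/W
Sum of the known resistances R_other = 0.01407 K/W
Required total resistance R_tot = ΔT/Q_allow = 813/23900 = 0.03402 K/W
R_calcium silicate = R_tot − R_other = 0.01995 K/W
L = R·k·A = 0.01995×0.0598×27.4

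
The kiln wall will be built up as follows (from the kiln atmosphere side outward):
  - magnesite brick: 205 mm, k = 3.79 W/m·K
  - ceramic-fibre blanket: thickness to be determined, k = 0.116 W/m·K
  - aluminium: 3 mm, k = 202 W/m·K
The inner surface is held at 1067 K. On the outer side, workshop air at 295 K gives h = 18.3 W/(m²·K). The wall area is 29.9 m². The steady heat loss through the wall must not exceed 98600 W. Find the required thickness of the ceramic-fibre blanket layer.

Model the wall as resistances in series:
R_magnesite brick = L/(kA) = 0.205/(3.79×29.9) = 0.001809 K/W
R_aluminium = L/(kA) = 0.003/(202×29.9) = 4.967×10^-7 K/W
R_outer film = 1/(h_o·A) = 1/(18.3×29.9) = 0.001828 K/W
Sum of the known resistances R_other = 0.003637 K/W
Required total resistance R_tot = ΔT/Q_allow = 772/98600 = 0.00783 K/W
R_ceramic-fibre blanket = R_tot − R_other = 0.004193 K/W
L = R·k·A = 0.004193×0.116×29.9

L ≈ 14.5 mm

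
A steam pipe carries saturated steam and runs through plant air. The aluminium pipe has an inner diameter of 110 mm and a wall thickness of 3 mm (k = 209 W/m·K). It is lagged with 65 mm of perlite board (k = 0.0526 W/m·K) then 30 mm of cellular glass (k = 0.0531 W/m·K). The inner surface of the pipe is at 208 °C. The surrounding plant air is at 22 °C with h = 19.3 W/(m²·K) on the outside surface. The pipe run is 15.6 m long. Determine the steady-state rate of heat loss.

Radial resistances (cylindrical: R_cond = ln(r_o/r_i)/(2πkL), R_conv = 1/(h·2πrL)):
R_aluminium pipe wall = ln(58/55)/(2π×209×15.6) = 2.593×10^-6 K/W
R_perlite board = ln(123/58)/(2π×0.0526×15.6) = 0.1458 K/W
R_cellular glass = ln(153/123)/(2π×0.0531×15.6) = 0.04193 K/W
R_outer film = 1/(h_o·2πr_oL) = 1/(19.3×2π×0.153×15.6) = 0.003455 K/W
R_total = 0.1912 K/W
Q = ΔT/R_total = 186/0.1912

Q ≈ 973 W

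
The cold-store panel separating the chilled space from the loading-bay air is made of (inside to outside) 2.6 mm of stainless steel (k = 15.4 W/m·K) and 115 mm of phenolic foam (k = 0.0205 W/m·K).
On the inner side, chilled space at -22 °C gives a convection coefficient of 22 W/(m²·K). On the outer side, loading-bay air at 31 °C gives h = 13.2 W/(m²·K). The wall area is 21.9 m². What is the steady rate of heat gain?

Q ≈ 203 W

Model the wall as resistances in series:
R_inner film = 1/(h_i·A) = 1/(22×21.9) = 0.002076 K/W
R_stainless steel = L/(kA) = 0.0026/(15.4×21.9) = 7.709×10^-6 K/W
R_phenolic foam = L/(kA) = 0.115/(0.0205×21.9) = 0.2562 K/W
R_outer film = 1/(h_o·A) = 1/(13.2×21.9) = 0.003459 K/W
R_total = 0.2617 K/W
Q = ΔT / R_total = 53 / 0.2617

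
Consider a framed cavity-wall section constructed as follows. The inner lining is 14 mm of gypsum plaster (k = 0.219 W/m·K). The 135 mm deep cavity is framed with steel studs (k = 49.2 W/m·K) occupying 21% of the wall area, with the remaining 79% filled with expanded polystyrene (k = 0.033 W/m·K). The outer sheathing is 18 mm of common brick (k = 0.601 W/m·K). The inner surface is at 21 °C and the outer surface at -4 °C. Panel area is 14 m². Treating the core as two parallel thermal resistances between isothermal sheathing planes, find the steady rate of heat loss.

Sheathing layers in series; stud and cavity paths in parallel between them.
R_inner = 0.014/(0.219×14) = 0.004566 K/W
R_stud  = 0.135/(49.2×0.21×14) = 9.333×10^-4 K/W
R_cav   = 0.135/(0.033×0.79×14) = 0.3699 K/W
1/R_core = 1/R_stud + 1/R_cav → R_core = 9.31×10^-4 K/W
R_outer = 0.018/(0.601×14) = 0.002139 K/W
R_total = 0.007636 K/W
Q = ΔT/R_total = 25/0.007636

Q ≈ 3270 W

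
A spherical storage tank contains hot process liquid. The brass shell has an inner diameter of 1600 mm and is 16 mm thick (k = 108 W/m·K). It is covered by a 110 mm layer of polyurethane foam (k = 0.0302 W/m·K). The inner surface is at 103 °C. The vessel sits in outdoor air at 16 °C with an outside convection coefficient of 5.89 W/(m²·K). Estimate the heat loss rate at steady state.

Q ≈ 218 W

Radial (spherical) resistances in series:
R_brass shell = (1/0.8 − 1/0.816)/(4π×108) = 1.806×10^-5 K/W
R_polyurethane foam = (1/0.816 − 1/0.926)/(4π×0.0302) = 0.3836 K/W
R_outer film = 1/(h·4πr_o²) = 1/(5.89×4π×0.926²) = 0.01576 K/W
R_total = 0.3994 K/W
Q = ΔT/R_total = 87/0.3994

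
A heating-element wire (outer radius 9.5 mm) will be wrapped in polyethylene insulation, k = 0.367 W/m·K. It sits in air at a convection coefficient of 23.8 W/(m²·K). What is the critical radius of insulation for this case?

r_cr ≈ 15.4 mm

For a cylinder r_cr = k/h = 0.367/23.8
r_cr = 15.4 mm; since the bare radius (9.5 mm) is below r_cr, adding a thin layer of insulation will *increase* heat loss.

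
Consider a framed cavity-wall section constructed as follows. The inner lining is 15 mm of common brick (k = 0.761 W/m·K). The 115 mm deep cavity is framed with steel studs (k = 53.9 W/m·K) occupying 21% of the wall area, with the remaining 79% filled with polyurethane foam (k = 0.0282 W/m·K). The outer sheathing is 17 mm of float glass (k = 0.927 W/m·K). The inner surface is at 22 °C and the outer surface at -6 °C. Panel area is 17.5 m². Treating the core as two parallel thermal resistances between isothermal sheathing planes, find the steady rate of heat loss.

Q ≈ 10200 W

Sheathing layers in series; stud and cavity paths in parallel between them.
R_inner = 0.015/(0.761×17.5) = 0.001126 K/W
R_stud  = 0.115/(53.9×0.21×17.5) = 5.806×10^-4 K/W
R_cav   = 0.115/(0.0282×0.79×17.5) = 0.295 K/W
1/R_core = 1/R_stud + 1/R_cav → R_core = 5.794×10^-4 K/W
R_outer = 0.017/(0.927×17.5) = 0.001048 K/W
R_total = 0.002754 K/W
Q = ΔT/R_total = 28/0.002754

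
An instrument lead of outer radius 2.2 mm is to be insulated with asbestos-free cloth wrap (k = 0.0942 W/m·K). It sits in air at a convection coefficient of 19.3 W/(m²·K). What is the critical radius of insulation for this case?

For a cylinder r_cr = k/h = 0.0942/19.3
r_cr = 4.88 mm; since the bare radius (2.2 mm) is below r_cr, adding a thin layer of insulation will *increase* heat loss.

r_cr ≈ 4.88 mm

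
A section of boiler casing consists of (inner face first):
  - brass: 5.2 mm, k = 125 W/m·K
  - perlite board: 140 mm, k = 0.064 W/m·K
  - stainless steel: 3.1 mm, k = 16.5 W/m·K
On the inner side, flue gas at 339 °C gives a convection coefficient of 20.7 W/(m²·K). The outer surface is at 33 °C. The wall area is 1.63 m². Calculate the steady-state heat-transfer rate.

Q ≈ 223 W

Treating each layer as a thermal resistance in series:
R_inner film = 1/(h_i·A) = 1/(20.7×1.63) = 0.02964 K/W
R_brass = L/(kA) = 0.0052/(125×1.63) = 2.552×10^-5 K/W
R_perlite board = L/(kA) = 0.14/(0.064×1.63) = 1.342 K/W
R_stainless steel = L/(kA) = 0.0031/(16.5×1.63) = 1.153×10^-4 K/W
R_total = 1.372 K/W
Q = ΔT / R_total = 306 / 1.372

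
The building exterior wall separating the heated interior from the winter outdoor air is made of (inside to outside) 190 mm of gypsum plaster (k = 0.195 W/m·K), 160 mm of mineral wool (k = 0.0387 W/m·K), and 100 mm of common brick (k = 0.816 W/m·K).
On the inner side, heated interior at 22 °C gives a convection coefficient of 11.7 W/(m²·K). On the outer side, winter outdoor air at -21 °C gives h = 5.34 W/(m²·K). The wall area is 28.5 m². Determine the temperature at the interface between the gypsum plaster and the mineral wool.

Model the wall as resistances in series:
R_inner film = 1/(h_i·A) = 1/(11.7×28.5) = 0.002999 K/W
R_gypsum plaster = L/(kA) = 0.19/(0.195×28.5) = 0.03419 K/W
R_mineral wool = L/(kA) = 0.16/(0.0387×28.5) = 0.1451 K/W
R_common brick = L/(kA) = 0.1/(0.816×28.5) = 0.0043 K/W
R_outer film = 1/(h_o·A) = 1/(5.34×28.5) = 0.006571 K/W
R_total = 0.1931 K/W;  Q = ΔT/R_total = 43/0.1931 = 222.7 W
T_interface = T_inner − Q·ΣR(inner→interface) = 22 − 223×0.03719

T ≈ 13.7 °C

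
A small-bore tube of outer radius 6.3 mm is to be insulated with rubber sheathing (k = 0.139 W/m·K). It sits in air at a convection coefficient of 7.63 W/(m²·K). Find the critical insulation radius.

r_cr ≈ 18.2 mm

For a cylinder r_cr = k/h = 0.139/7.63
r_cr = 18.2 mm; since the bare radius (6.3 mm) is below r_cr, adding a thin layer of insulation will *increase* heat loss.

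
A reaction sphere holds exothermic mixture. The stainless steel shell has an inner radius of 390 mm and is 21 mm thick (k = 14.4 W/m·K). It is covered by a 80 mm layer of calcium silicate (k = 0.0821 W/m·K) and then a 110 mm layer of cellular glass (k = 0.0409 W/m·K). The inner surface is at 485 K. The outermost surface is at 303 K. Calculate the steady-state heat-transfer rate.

Each spherical layer contributes R = (1/r_i − 1/r_o)/(4πk):
R_stainless steel shell = (1/0.39 − 1/0.411)/(4π×14.4) = 7.24×10^-4 K/W
R_calcium silicate = (1/0.411 − 1/0.491)/(4π×0.0821) = 0.3842 K/W
R_cellular glass = (1/0.491 − 1/0.601)/(4π×0.0409) = 0.7253 K/W
R_total = 1.11 K/W
Q = ΔT/R_total = 182/1.11

Q ≈ 164 W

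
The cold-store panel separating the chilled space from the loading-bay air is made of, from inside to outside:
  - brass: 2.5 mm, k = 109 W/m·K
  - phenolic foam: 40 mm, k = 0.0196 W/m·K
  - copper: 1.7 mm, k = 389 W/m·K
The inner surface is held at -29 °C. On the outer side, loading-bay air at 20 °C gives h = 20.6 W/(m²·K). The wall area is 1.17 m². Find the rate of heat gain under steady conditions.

Series thermal resistances:
R_brass = L/(kA) = 0.0025/(109×1.17) = 1.96×10^-5 K/W
R_phenolic foam = L/(kA) = 0.04/(0.0196×1.17) = 1.744 K/W
R_copper = L/(kA) = 0.0017/(389×1.17) = 3.735×10^-6 K/W
R_outer film = 1/(h_o·A) = 1/(20.6×1.17) = 0.04149 K/W
R_total = 1.786 K/W
Q = ΔT / R_total = 49 / 1.786

Q ≈ 27.4 W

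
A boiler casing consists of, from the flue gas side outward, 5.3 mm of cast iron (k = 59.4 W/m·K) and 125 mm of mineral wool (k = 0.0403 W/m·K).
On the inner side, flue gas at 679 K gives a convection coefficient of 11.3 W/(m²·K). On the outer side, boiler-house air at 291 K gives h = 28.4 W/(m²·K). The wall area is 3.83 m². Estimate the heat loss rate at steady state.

Q ≈ 461 W

Series thermal resistances:
R_inner film = 1/(h_i·A) = 1/(11.3×3.83) = 0.02311 K/W
R_cast iron = L/(kA) = 0.0053/(59.4×3.83) = 2.33×10^-5 K/W
R_mineral wool = L/(kA) = 0.125/(0.0403×3.83) = 0.8099 K/W
R_outer film = 1/(h_o·A) = 1/(28.4×3.83) = 0.009194 K/W
R_total = 0.8422 K/W
Q = ΔT / R_total = 388 / 0.8422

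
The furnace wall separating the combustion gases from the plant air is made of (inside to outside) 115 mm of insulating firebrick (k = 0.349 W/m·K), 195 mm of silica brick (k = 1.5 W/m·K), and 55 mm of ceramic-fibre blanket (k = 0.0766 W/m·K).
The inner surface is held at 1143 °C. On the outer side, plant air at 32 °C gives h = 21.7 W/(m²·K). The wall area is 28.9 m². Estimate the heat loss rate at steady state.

Q ≈ 26200 W

Treating each layer as a thermal resistance in series:
R_insulating firebrick = L/(kA) = 0.115/(0.349×28.9) = 0.0114 K/W
R_silica brick = L/(kA) = 0.195/(1.5×28.9) = 0.004498 K/W
R_ceramic-fibre blanket = L/(kA) = 0.055/(0.0766×28.9) = 0.02484 K/W
R_outer film = 1/(h_o·A) = 1/(21.7×28.9) = 0.001595 K/W
R_total = 0.04234 K/W
Q = ΔT / R_total = 1111 / 0.04234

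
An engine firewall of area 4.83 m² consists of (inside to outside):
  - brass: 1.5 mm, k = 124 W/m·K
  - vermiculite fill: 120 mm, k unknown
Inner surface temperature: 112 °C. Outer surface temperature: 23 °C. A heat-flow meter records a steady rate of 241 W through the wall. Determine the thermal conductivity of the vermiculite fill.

Series thermal resistances:
R_brass = L/(kA) = 0.0015/(124×4.83) = 2.505×10^-6 K/W
Sum of known resistances R_other = 2.505×10^-6 K/W
Total R = ΔT/Q = 89/241 = 0.3693 K/W
R_vermiculite fill = R_total − R_other = 0.3693 K/W
k = L/(R·A) = 0.12/(0.3693×4.83)

k ≈ 0.0673 W/(m·K)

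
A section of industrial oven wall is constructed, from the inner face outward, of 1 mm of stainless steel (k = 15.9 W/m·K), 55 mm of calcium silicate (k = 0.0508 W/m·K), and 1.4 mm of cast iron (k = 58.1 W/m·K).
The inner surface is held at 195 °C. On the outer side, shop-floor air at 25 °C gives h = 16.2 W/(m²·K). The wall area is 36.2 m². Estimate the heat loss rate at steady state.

Using the resistance-network approach (series):
R_stainless steel = L/(kA) = 0.001/(15.9×36.2) = 1.737×10^-6 K/W
R_calcium silicate = L/(kA) = 0.055/(0.0508×36.2) = 0.02991 K/W
R_cast iron = L/(kA) = 0.0014/(58.1×36.2) = 6.656×10^-7 K/W
R_outer film = 1/(h_o·A) = 1/(16.2×36.2) = 0.001705 K/W
R_total = 0.03162 K/W
Q = ΔT / R_total = 170 / 0.03162

Q ≈ 5380 W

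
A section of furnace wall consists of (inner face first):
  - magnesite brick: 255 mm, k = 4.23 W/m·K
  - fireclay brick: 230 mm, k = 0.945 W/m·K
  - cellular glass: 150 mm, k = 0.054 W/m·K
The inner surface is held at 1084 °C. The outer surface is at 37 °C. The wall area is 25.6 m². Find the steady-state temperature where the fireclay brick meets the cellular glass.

T ≈ 981 °C

Thermal resistances in series:
R_magnesite brick = L/(kA) = 0.255/(4.23×25.6) = 0.002355 K/W
R_fireclay brick = L/(kA) = 0.23/(0.945×25.6) = 0.009507 K/W
R_cellular glass = L/(kA) = 0.15/(0.054×25.6) = 0.1085 K/W
R_total = 0.1204 K/W;  Q = ΔT/R_total = 1047/0.1204 = 8698 W
T_interface = T_inner − Q·ΣR(inner→interface) = 1084 − 8700×0.01186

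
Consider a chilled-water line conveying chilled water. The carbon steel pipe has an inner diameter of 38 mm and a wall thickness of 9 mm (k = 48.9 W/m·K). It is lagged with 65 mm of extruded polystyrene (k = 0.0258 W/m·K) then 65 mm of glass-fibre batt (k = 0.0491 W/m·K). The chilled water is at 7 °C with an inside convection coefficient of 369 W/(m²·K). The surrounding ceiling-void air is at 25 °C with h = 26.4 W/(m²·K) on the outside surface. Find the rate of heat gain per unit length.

Treating each annulus and film as a series resistance:
R_inner film = 1/(h_i·2πr₁L) = 1/(369×2π×0.019×1) = 0.0227 K/W
R_carbon steel pipe wall = ln(28/19)/(2π×48.9×1) = 0.001262 K/W
R_extruded polystyrene = ln(93/28)/(2π×0.0258×1) = 7.405 K/W
R_glass-fibre batt = ln(158/93)/(2π×0.0491×1) = 1.718 K/W
R_outer film = 1/(h_o·2πr_oL) = 1/(26.4×2π×0.158×1) = 0.03816 K/W
R_total = 9.185 K/W
Q = ΔT/R_total = 18/9.185

q′ ≈ 1.96 W/m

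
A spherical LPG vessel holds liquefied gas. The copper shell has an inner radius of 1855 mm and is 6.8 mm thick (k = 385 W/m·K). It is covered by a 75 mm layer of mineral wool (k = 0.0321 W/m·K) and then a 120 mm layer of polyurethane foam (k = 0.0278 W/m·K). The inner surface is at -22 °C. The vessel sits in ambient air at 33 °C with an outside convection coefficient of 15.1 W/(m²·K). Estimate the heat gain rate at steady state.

For a spherical shell R = (1/r₁ − 1/r₂)/(4πk); film R = 1/(h·4πr²). In series:
R_copper shell = (1/1.855 − 1/1.8618)/(4π×385) = 4.07×10^-7 K/W
R_mineral wool = (1/1.8618 − 1/1.9368)/(4π×0.0321) = 0.05156 K/W
R_polyurethane foam = (1/1.9368 − 1/2.0568)/(4π×0.0278) = 0.08623 K/W
R_outer film = 1/(h·4πr_o²) = 1/(15.1×4π×2.0568²) = 0.001246 K/W
R_total = 0.139 K/W
Q = ΔT/R_total = 55/0.139

Q ≈ 396 W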